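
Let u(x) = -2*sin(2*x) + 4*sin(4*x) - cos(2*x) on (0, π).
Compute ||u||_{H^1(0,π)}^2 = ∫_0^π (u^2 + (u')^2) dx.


||u||_{H^1(0,π)}^2 = 297*π/2

u'(x) = 2*sin(2*x) - 4*cos(2*x) + 16*cos(4*x).
Expand u² and (u')² and integrate term by term on (0, π), using: for integers n ≥ 1, ∫_0^π sin²(nx) dx = ∫_0^π cos²(nx) dx = π/2; for n ≠ n', ∫_0^π sin(nx)sin(n'x) dx = ∫_0^π cos(nx)cos(n'x) dx = 0; and by product-to-sum, ∫_0^π sin(nx)cos(n'x) dx = ½∫_0^π [sin((n+n')x) + sin((n−n')x)] dx, which is 0 when n+n' is even and 2n/(n²−n'²) when n+n' is odd (it need not vanish on (0, π)).
  u² squared terms: (-1)²·∫cos(2x)² dx = 1·π/2 = π/2;  (-2)²·∫sin(2x)² dx = 4·π/2 = 2*π;  (4)²·∫sin(4x)² dx = 16·π/2 = 8*π.
  u² cross terms: 2·(-1)·(-2)·∫cos(2x)·sin(2x) dx = 4·(0) = 0;  2·(-1)·(4)·∫cos(2x)·sin(4x) dx = -8·(0) = 0;  2·(-2)·(4)·∫sin(2x)·sin(4x) dx = -16·(0) = 0.
  So ∫_0^π u² dx = π/2 + 2*π + 8*π + 0 + 0 + 0 = 21*π/2.
  (u')² squared terms: (-4)²·∫cos(2x)² dx = 16·π/2 = 8*π;  (2)²·∫sin(2x)² dx = 4·π/2 = 2*π;  (16)²·∫cos(4x)² dx = 256·π/2 = 128*π.
  (u')² cross terms: 2·(-4)·(2)·∫cos(2x)·sin(2x) dx = -16·(0) = 0;  2·(-4)·(16)·∫cos(2x)·cos(4x) dx = -128·(0) = 0;  2·(2)·(16)·∫sin(2x)·cos(4x) dx = 64·(0) = 0.
  So ∫_0^π (u')² dx = 8*π + 2*π + 128*π + 0 + 0 + 0 = 138*π.
||u||_{H^1}^2 = (21*π/2) + (138*π) = 297*π/2.


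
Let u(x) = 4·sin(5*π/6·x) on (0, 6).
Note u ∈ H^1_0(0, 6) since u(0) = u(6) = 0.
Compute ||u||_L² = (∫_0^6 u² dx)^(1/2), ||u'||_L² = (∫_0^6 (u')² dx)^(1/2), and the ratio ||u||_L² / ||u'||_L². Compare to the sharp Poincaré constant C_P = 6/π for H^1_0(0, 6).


||u||_L² / ||u'||_L² = 6/(5*π) < C_P = 6/π.

u(x) = 4·sin(5*π/6·x), so u'(x) = 10*π*cos(5*π*x/6)/3.
Writing u(x) = A·sin(kπx/L) with A = 4 and k = 5, use ∫_0^L sin²(kπx/L) dx = L/2 and ∫_0^L cos²(kπx/L) dx = L/2.
u² = 16·sin²(5*π/6·x) and (u')² = 100*π^2/9·cos²(5*π/6·x), and each of sin², cos² integrates to L/2 = 3 over (0, 6).
∫_0^6 u² dx = 48, so ||u||_L² = 4*sqrt(3).
∫_0^6 (u')² dx = 100*π^2/3, so ||u'||_L² = 10*sqrt(3)*π/3.
Ratio ||u||_L² / ||u'||_L² = 6/(5*π).
Sharp Poincaré constant on H^1_0(0, 6) is C_P = L/π = 6/π, achieved by sin(π/6·x).
This is the k = 5 harmonic; the ratio L/(kπ) is strictly less than C_P = L/π, consistent with the sharp inequality ||u||_L² ≤ C_P ||u'||_L².


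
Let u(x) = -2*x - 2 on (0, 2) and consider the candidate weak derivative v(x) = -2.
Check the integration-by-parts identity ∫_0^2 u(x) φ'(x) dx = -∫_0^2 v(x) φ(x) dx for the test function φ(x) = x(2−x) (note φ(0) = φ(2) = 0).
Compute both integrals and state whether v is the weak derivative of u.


LHS = 8/3, RHS = 8/3. Yes, v = u' weakly.

u(x) = -2*x - 2, classical derivative u'(x) = -2.
φ(x) = x(2−x), so φ'(x) = 2 - 2*x.
Note φ(0) = φ(2) = 0, so the boundary term u·φ vanishes.
LHS = ∫_0^2 u(x) φ'(x) dx = ∫_0^2 (4*x^2 - 4) dx. Term by term:
  ∫_0^2 4*x^2 dx = 32/3;  ∫_0^2 -4 dx = -8.
Sum: 32/3 − 8 = 8/3.
So LHS = 8/3.
∫_0^2 v(x) φ(x) dx = ∫_0^2 (2*x^2 - 4*x) dx. Term by term:
  ∫_0^2 2*x^2 dx = 16/3;  ∫_0^2 -4*x dx = -8.
Sum: 16/3 − 8 = -8/3.
So RHS = -∫_0^2 v(x) φ(x) dx = 8/3.
LHS = RHS, so the identity holds for this test φ.
Moreover u is smooth here and v(x) = u'(x) = -2 pointwise, so the identity holds for every test function. Hence v is the weak derivative of u.


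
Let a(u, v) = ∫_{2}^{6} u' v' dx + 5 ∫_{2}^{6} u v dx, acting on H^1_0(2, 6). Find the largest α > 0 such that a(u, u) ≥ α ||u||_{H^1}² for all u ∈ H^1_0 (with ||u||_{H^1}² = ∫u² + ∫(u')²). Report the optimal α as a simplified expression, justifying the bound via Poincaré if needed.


α = 1

Coercivity of a(·,·) on H^1_0(2, 6) means a(u, u) ≥ α ||u||_{H^1}² for every u ∈ H^1_0.
The interval has length L = 4, and Poincaré/coercivity depend only on L. Here a(u, u) = ∫(u')² + (5)·∫u².
Here c = 5 ≥ 1, so a(u,u) = ∫(u')² + c∫u² ≥ ∫(u')² + ∫u² = ||u||_{H^1}², i.e. α = 1 works. No larger α is possible: a(u,u) ≥ α||u||_{H^1}² means (1−α)∫(u')² ≥ (α−c)∫u², and for the modes u_n = sin(nπ(x−x₀)/L) (x₀ the left endpoint) one has ∫u_n²/∫(u_n')² = (L/(nπ))² → 0, so a(u_n,u_n)/||u_n||_{H^1}² → 1. Hence the optimal constant is α = 1.
Therefore α = 1.


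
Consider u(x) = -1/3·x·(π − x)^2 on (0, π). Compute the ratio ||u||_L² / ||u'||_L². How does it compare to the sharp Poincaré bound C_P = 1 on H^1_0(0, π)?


||u||_L² / ||u'||_L² = sqrt(14)*π/14 < C_P = 1.

u(x) = -1/3·x·(π − x)^2, so u'(x) = (π - 3*x)*(x - π)/3.
u(x) = -1/3·x·(π − x)^2 vanishes at x = 0 and x = π, so u ∈ H^1_0(0, π). Differentiate via the product rule and integrate the resulting polynomials term by term.
  ∫_0^π u² dx = ∫_0^π (x^6/9 - 4*π*x^5/9 + 2*π^2*x^4/3 - 4*π^3*x^3/9 + π^4*x^2/9) dx. Term by term:
    ∫_0^π x^6/9 dx = π^7/63;  ∫_0^π -4*π*x^5/9 dx = -2*π^7/27;  ∫_0^π 2*π^2*x^4/3 dx = 2*π^7/15;
    ∫_0^π -4*π^3*x^3/9 dx = -π^7/9;  ∫_0^π π^4*x^2/9 dx = π^7/27.
  Sum: π^7/63 − 2*π^7/27 + 2*π^7/15 − π^7/9 + π^7/27 = π^7/945.
  ∫_0^π (u')² dx = ∫_0^π (x^4 - 8*π*x^3/3 + 22*π^2*x^2/9 - 8*π^3*x/9 + π^4/9) dx. Term by term:
    ∫_0^π x^4 dx = π^5/5;  ∫_0^π -8*π*x^3/3 dx = -2*π^5/3;  ∫_0^π 22*π^2*x^2/9 dx = 22*π^5/27;
    ∫_0^π -8*π^3*x/9 dx = -4*π^5/9;  ∫_0^π π^4/9 dx = π^5/9.
  Sum: π^5/5 − 2*π^5/3 + 22*π^5/27 − 4*π^5/9 + π^5/9 = 2*π^5/135.
∫_0^π u² dx = π^7/945, so ||u||_L² = sqrt(105)*π^(7/2)/315.
∫_0^π (u')² dx = 2*π^5/135, so ||u'||_L² = sqrt(30)*π^(5/2)/45.
Ratio ||u||_L² / ||u'||_L² = sqrt(14)*π/14.
Sharp Poincaré constant on H^1_0(0, π) is C_P = L/π = 1, achieved by sin(x).
A polynomial bump cannot attain the sharp Poincaré constant (only the first sine eigenfunction does), so the ratio is strictly less than C_P, consistent with ||u||_L² ≤ C_P ||u'||_L².


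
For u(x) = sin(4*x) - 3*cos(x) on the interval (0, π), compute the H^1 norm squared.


||u||_{H^1(0,π)}^2 = -32/5 + 35*π/2

u'(x) = 3*sin(x) + 4*cos(4*x).
Expand u² and (u')² and integrate term by term on (0, π), using: for integers n ≥ 1, ∫_0^π sin²(nx) dx = ∫_0^π cos²(nx) dx = π/2; for n ≠ n', ∫_0^π sin(nx)sin(n'x) dx = ∫_0^π cos(nx)cos(n'x) dx = 0; and by product-to-sum, ∫_0^π sin(nx)cos(n'x) dx = ½∫_0^π [sin((n+n')x) + sin((n−n')x)] dx, which is 0 when n+n' is even and 2n/(n²−n'²) when n+n' is odd (it need not vanish on (0, π)).
  u² squared terms: (-3)²·∫cos(x)² dx = 9·π/2 = 9*π/2;  (1)²·∫sin(4x)² dx = 1·π/2 = π/2.
  u² cross terms: 2·(-3)·(1)·∫cos(x)·sin(4x) dx = -6·(8/15) = -16/5.
  So ∫_0^π u² dx = 9*π/2 + π/2 − 16/5 = -16/5 + 5*π.
  (u')² squared terms: (3)²·∫sin(x)² dx = 9·π/2 = 9*π/2;  (4)²·∫cos(4x)² dx = 16·π/2 = 8*π.
  (u')² cross terms: 2·(3)·(4)·∫sin(x)·cos(4x) dx = 24·(-2/15) = -16/5.
  So ∫_0^π (u')² dx = 9*π/2 + 8*π − 16/5 = -16/5 + 25*π/2.
||u||_{H^1}^2 = (-16/5 + 5*π) + (-16/5 + 25*π/2) = -32/5 + 35*π/2.


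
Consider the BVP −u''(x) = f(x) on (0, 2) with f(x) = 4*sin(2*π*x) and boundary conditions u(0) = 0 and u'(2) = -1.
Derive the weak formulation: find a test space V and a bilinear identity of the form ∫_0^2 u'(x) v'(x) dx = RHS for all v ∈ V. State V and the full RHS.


V = {v ∈ H^1(0, 2) : v(0) = 0} (test functions vanish at x = 0 where u is specified); weak form: ∫_0^2 u'v' dx = ∫_0^2 (4*sin(2*π*x)) v dx − v(2) for all v ∈ V.

Multiply both sides by a test function v and integrate from 0 to 2:
  ∫_0^2 −u''(x) v(x) dx = ∫_0^2 f(x) v(x) dx.
Integrate the LHS by parts once:
  ∫_0^2 −u'' v dx = −[u'(x) v(x)]_0^2 + ∫_0^2 u'(x) v'(x) dx.
Thus ∫_0^2 u'(x) v'(x) dx = ∫_0^2 f(x) v(x) dx + [u'(x) v(x)]_0^2.
Choose V so that boundary terms are either known or forced to vanish.
Mixed BC: u(0) = 0 (Dirichlet) and u'(2) = -1 (Neumann). Define V = {v ∈ H^1(0, 2) : v(0) = 0}. Then [u' v]_0^2 = u'(2)·v(2) − u'(0)·0 = − v(2).
Weak formulation: find u (satisfying any essential BC) such that ∫_0^2 u'(x) v'(x) dx = ∫_0^2 f v dx − v(2) for all v ∈ V (Dirichlet at 0 absorbed into V; Neumann datum at x = 2 contributes the boundary term).
Substituting f(x) = 4*sin(2*π*x), the right-hand side is ∫_0^2 (4*sin(2*π*x)) v dx − v(2).


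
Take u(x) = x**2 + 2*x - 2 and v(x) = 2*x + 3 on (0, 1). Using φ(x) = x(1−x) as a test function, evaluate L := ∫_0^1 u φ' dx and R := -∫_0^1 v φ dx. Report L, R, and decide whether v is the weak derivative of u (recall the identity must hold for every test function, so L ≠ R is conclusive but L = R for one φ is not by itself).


LHS = -1/2, RHS = -2/3. No, v is not the weak derivative of u.

u(x) = x**2 + 2*x - 2, classical derivative u'(x) = 2*x + 2.
φ(x) = x(1−x), so φ'(x) = 1 - 2*x.
Note φ(0) = φ(1) = 0, so the boundary term u·φ vanishes.
LHS = ∫_0^1 u(x) φ'(x) dx = ∫_0^1 (-2*x^3 - 3*x^2 + 6*x - 2) dx. Term by term:
  ∫_0^1 -2*x^3 dx = -1/2;  ∫_0^1 -3*x^2 dx = -1;  ∫_0^1 6*x dx = 3;
  ∫_0^1 -2 dx = -2.
Sum: -1/2 − 1 + 3 − 2 = -1/2.
So LHS = -1/2.
∫_0^1 v(x) φ(x) dx = ∫_0^1 (-2*x^3 - x^2 + 3*x) dx. Term by term:
  ∫_0^1 -2*x^3 dx = -1/2;  ∫_0^1 -x^2 dx = -1/3;  ∫_0^1 3*x dx = 3/2.
Sum: -1/2 − 1/3 + 3/2 = 2/3.
So RHS = -∫_0^1 v(x) φ(x) dx = -2/3.
LHS − RHS = 1/6 ≠ 0, so the identity fails.
(For a valid weak derivative the identity must hold for EVERY test function, in particular this one. The failure shows v is NOT the weak derivative of u.)
Correct weak derivative would be u'(x) = 2*x + 2.


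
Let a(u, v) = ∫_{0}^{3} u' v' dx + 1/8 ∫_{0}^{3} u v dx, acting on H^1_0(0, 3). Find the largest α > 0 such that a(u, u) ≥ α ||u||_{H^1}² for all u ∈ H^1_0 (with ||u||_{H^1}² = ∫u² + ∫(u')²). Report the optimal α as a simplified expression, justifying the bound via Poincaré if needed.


α = (9/8 + π^2)/(9 + π^2)

Coercivity of a(·,·) on H^1_0(0, 3) means a(u, u) ≥ α ||u||_{H^1}² for every u ∈ H^1_0.
The interval has length L = 3, and Poincaré/coercivity depend only on L. Here a(u, u) = ∫(u')² + (1/8)·∫u².
Here 0 < c = 1/8 < 1. The condition a(u,u) ≥ α||u||_{H^1}² reads (1−α)∫(u')² ≥ (α−c)∫u². Any admissible α is ≤ 1 (rapidly oscillating u have ∫u²/∫(u')² → 0), and α = 1 would force 0 ≥ (1−c)∫u², impossible since c < 1; so 1−α > 0. By the sharp Poincaré inequality on H^1_0 of an interval of length L, ∫(u')² ≥ (π/L)²∫u² with equality for the first sine mode sin(π(x−x₀)/L) (x₀ the left endpoint), so the inequality holds for all u iff (1−α)(π/L)² ≥ α − c, i.e. α ≤ ((π/L)² + c)/((π/L)² + 1) = (1 + c(L/π)²)/(1 + (L/π)²). With (π/L)² = π^2/9 and c = 1/8, the largest admissible constant is α = ((π/L)² + c)/((π/L)² + 1).
Simplifying, α = (9/8 + π^2)/(9 + π^2).


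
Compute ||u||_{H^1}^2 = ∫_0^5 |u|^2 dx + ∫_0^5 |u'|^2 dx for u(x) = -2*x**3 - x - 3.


||u||_{H^1}^2 = 1515875/21

The H^1 norm (squared) on an interval (0, L) is
  ||u||_{H^1}^2 = ∫_0^L u(x)^2 dx + ∫_0^L u'(x)^2 dx.
Compute u'(x) = -6*x**2 - 1.
Then u(x)^2 = 4*x**6 + 4*x**4 + 12*x**3 + x**2 + 6*x + 9 and u'(x)^2 = 36*x**4 + 12*x**2 + 1.
Integrate each monomial from 0 to 5 using ∫_0^5 c·x^n dx = c·5^(n+1)/(n+1):
  ∫_0^5 u(x)^2 dx = ∫_0^5 (4*x^6 + 4*x^4 + 12*x^3 + x^2 + 6*x + 9) dx. Term by term:
    ∫_0^5 4*x^6 dx = 312500/7;  ∫_0^5 4*x^4 dx = 2500;  ∫_0^5 12*x^3 dx = 1875;
    ∫_0^5 x^2 dx = 125/3;  ∫_0^5 6*x dx = 75;  ∫_0^5 9 dx = 45.
  Sum: 312500/7 + 2500 + 1875 + 125/3 + 75 + 45 = 1032770/21.
  ∫_0^5 u'(x)^2 dx = ∫_0^5 (36*x^4 + 12*x^2 + 1) dx. Term by term:
    ∫_0^5 36*x^4 dx = 22500;  ∫_0^5 12*x^2 dx = 500;  ∫_0^5 1 dx = 5.
  Sum: 22500 + 500 + 5 = 23005.
Adding: ||u||_{H^1}^2 = 1032770/21 + 23005 = 1515875/21.


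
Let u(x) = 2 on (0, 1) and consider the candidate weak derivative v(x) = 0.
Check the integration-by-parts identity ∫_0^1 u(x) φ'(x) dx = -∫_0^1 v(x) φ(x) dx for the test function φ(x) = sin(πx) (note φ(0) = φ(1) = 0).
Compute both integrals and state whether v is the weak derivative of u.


LHS = 0, RHS = 0. Yes, v = u' weakly.

u(x) = 2, classical derivative u'(x) = 0.
φ(x) = sin(πx), so φ'(x) = π*cos(π*x).
Note φ(0) = φ(1) = 0, so the boundary term u·φ vanishes.
LHS = ∫_0^1 u(x) φ'(x) dx = ∫_0^1 (2*π*cos(π*x)) dx. Term by term:
  ∫_0^1 2*π*cos(π*x) dx = 0.
So LHS = 0.
∫_0^1 v(x) φ(x) dx = ∫_0^1 (0) dx. Term by term:
  ∫_0^1 0 dx = 0.
So RHS = -∫_0^1 v(x) φ(x) dx = 0.
LHS = RHS, so the identity holds for this test φ.
Moreover u is smooth here and v(x) = u'(x) = 0 pointwise, so the identity holds for every test function. Hence v is the weak derivative of u.


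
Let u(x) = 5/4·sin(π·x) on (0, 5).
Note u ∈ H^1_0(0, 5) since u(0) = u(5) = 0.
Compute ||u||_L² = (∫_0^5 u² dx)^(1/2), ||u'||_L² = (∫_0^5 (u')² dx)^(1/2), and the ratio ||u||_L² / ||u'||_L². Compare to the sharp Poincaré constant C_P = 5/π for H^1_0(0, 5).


||u||_L² / ||u'||_L² = 1/π < C_P = 5/π.

u(x) = 5/4·sin(π·x), so u'(x) = 5*π*cos(π*x)/4.
Writing u(x) = A·sin(kπx/L) with A = 5/4 and k = 5, use ∫_0^L sin²(kπx/L) dx = L/2 and ∫_0^L cos²(kπx/L) dx = L/2.
u² = 25/16·sin²(π·x) and (u')² = 25*π^2/16·cos²(π·x), and each of sin², cos² integrates to L/2 = 5/2 over (0, 5).
∫_0^5 u² dx = 125/32, so ||u||_L² = 5*sqrt(10)/8.
∫_0^5 (u')² dx = 125*π^2/32, so ||u'||_L² = 5*sqrt(10)*π/8.
Ratio ||u||_L² / ||u'||_L² = 1/π.
Sharp Poincaré constant on H^1_0(0, 5) is C_P = L/π = 5/π, achieved by sin(π/5·x).
This is the k = 5 harmonic; the ratio L/(kπ) is strictly less than C_P = L/π, consistent with the sharp inequality ||u||_L² ≤ C_P ||u'||_L².


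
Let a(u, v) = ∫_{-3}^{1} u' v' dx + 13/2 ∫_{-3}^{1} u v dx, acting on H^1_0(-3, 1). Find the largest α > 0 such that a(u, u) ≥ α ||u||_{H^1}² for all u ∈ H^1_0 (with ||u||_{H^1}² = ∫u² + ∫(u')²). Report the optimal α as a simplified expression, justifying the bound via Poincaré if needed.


α = 1

Coercivity of a(·,·) on H^1_0(-3, 1) means a(u, u) ≥ α ||u||_{H^1}² for every u ∈ H^1_0.
The interval has length L = 4, and Poincaré/coercivity depend only on L. Here a(u, u) = ∫(u')² + (13/2)·∫u².
Here c = 13/2 ≥ 1, so a(u,u) = ∫(u')² + c∫u² ≥ ∫(u')² + ∫u² = ||u||_{H^1}², i.e. α = 1 works. No larger α is possible: a(u,u) ≥ α||u||_{H^1}² means (1−α)∫(u')² ≥ (α−c)∫u², and for the modes u_n = sin(nπ(x−x₀)/L) (x₀ the left endpoint) one has ∫u_n²/∫(u_n')² = (L/(nπ))² → 0, so a(u_n,u_n)/||u_n||_{H^1}² → 1. Hence the optimal constant is α = 1.
Therefore α = 1.


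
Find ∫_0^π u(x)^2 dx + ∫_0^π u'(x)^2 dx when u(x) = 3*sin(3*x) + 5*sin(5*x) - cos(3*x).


||u||_{H^1(0,π)}^2 = 375*π

u'(x) = 3*sin(3*x) + 9*cos(3*x) + 25*cos(5*x).
Expand u² and (u')² and integrate term by term on (0, π), using: for integers n ≥ 1, ∫_0^π sin²(nx) dx = ∫_0^π cos²(nx) dx = π/2; for n ≠ n', ∫_0^π sin(nx)sin(n'x) dx = ∫_0^π cos(nx)cos(n'x) dx = 0; and by product-to-sum, ∫_0^π sin(nx)cos(n'x) dx = ½∫_0^π [sin((n+n')x) + sin((n−n')x)] dx, which is 0 when n+n' is even and 2n/(n²−n'²) when n+n' is odd (it need not vanish on (0, π)).
  u² squared terms: (-1)²·∫cos(3x)² dx = 1·π/2 = π/2;  (3)²·∫sin(3x)² dx = 9·π/2 = 9*π/2;  (5)²·∫sin(5x)² dx = 25·π/2 = 25*π/2.
  u² cross terms: 2·(-1)·(3)·∫cos(3x)·sin(3x) dx = -6·(0) = 0;  2·(-1)·(5)·∫cos(3x)·sin(5x) dx = -10·(0) = 0;  2·(3)·(5)·∫sin(3x)·sin(5x) dx = 30·(0) = 0.
  So ∫_0^π u² dx = π/2 + 9*π/2 + 25*π/2 + 0 + 0 + 0 = 35*π/2.
  (u')² squared terms: (3)²·∫sin(3x)² dx = 9·π/2 = 9*π/2;  (9)²·∫cos(3x)² dx = 81·π/2 = 81*π/2;  (25)²·∫cos(5x)² dx = 625·π/2 = 625*π/2.
  (u')² cross terms: 2·(3)·(9)·∫sin(3x)·cos(3x) dx = 54·(0) = 0;  2·(3)·(25)·∫sin(3x)·cos(5x) dx = 150·(0) = 0;  2·(9)·(25)·∫cos(3x)·cos(5x) dx = 450·(0) = 0.
  So ∫_0^π (u')² dx = 9*π/2 + 81*π/2 + 625*π/2 + 0 + 0 + 0 = 715*π/2.
||u||_{H^1}^2 = (35*π/2) + (715*π/2) = 375*π.


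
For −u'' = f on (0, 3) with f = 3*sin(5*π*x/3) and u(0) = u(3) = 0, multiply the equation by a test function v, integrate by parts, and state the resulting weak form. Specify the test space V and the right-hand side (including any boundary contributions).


V = H^1_0(0, 3) (so v(0) = v(3) = 0); weak form: ∫_0^3 u'v' dx = ∫_0^3 (3*sin(5*π*x/3)) v dx for all v ∈ V.

Multiply both sides by a test function v and integrate from 0 to 3:
  ∫_0^3 −u''(x) v(x) dx = ∫_0^3 f(x) v(x) dx.
Integrate the LHS by parts once:
  ∫_0^3 −u'' v dx = −[u'(x) v(x)]_0^3 + ∫_0^3 u'(x) v'(x) dx.
Thus ∫_0^3 u'(x) v'(x) dx = ∫_0^3 f(x) v(x) dx + [u'(x) v(x)]_0^3.
Choose V so that boundary terms are either known or forced to vanish.
u is Dirichlet: u(0) = u(3) = 0. Let V = H^1_0(0, 3); then v(0) = v(3) = 0, and [u' v]_0^3 = 0.
Weak formulation: find u (satisfying any essential BC) such that ∫_0^3 u'(x) v'(x) dx = ∫_0^3 f v dx for all v ∈ V.
Substituting f(x) = 3*sin(5*π*x/3), the right-hand side is ∫_0^3 (3*sin(5*π*x/3)) v dx.


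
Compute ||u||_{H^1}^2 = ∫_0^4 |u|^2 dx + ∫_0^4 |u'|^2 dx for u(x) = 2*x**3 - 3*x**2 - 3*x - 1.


||u||_{H^1}^2 = 171944/35

The H^1 norm (squared) on an interval (0, L) is
  ||u||_{H^1}^2 = ∫_0^L u(x)^2 dx + ∫_0^L u'(x)^2 dx.
Compute u'(x) = 6*x**2 - 6*x - 3.
Then u(x)^2 = 4*x**6 - 12*x**5 - 3*x**4 + 14*x**3 + 15*x**2 + 6*x + 1 and u'(x)^2 = 36*x**4 - 72*x**3 + 36*x + 9.
Integrate each monomial from 0 to 4 using ∫_0^4 c·x^n dx = c·4^(n+1)/(n+1):
  ∫_0^4 u(x)^2 dx = ∫_0^4 (4*x^6 - 12*x^5 - 3*x^4 + 14*x^3 + 15*x^2 + 6*x + 1) dx. Term by term:
    ∫_0^4 4*x^6 dx = 65536/7;  ∫_0^4 -12*x^5 dx = -8192;  ∫_0^4 -3*x^4 dx = -3072/5;
    ∫_0^4 14*x^3 dx = 896;  ∫_0^4 15*x^2 dx = 320;  ∫_0^4 6*x dx = 48;
    ∫_0^4 1 dx = 4.
  Sum: 65536/7 − 8192 − 3072/5 + 896 + 320 + 48 + 4 = 63836/35.
  ∫_0^4 u'(x)^2 dx = ∫_0^4 (36*x^4 - 72*x^3 + 36*x + 9) dx. Term by term:
    ∫_0^4 36*x^4 dx = 36864/5;  ∫_0^4 -72*x^3 dx = -4608;  ∫_0^4 36*x dx = 288;
    ∫_0^4 9 dx = 36.
  Sum: 36864/5 − 4608 + 288 + 36 = 15444/5.
Adding: ||u||_{H^1}^2 = 63836/35 + 15444/5 = 171944/35.


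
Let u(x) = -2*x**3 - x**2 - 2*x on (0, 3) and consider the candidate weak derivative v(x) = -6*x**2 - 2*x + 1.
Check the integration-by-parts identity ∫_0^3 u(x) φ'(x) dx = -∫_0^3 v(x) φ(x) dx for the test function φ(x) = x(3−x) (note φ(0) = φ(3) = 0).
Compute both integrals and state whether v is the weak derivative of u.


LHS = 477/5, RHS = 819/10. No, v is not the weak derivative of u.

u(x) = -2*x**3 - x**2 - 2*x, classical derivative u'(x) = -6*x**2 - 2*x - 2.
φ(x) = x(3−x), so φ'(x) = 3 - 2*x.
Note φ(0) = φ(3) = 0, so the boundary term u·φ vanishes.
LHS = ∫_0^3 u(x) φ'(x) dx = ∫_0^3 (4*x^4 - 4*x^3 + x^2 - 6*x) dx. Term by term:
  ∫_0^3 4*x^4 dx = 972/5;  ∫_0^3 -4*x^3 dx = -81;  ∫_0^3 x^2 dx = 9;
  ∫_0^3 -6*x dx = -27.
Sum: 972/5 − 81 + 9 − 27 = 477/5.
So LHS = 477/5.
∫_0^3 v(x) φ(x) dx = ∫_0^3 (6*x^4 - 16*x^3 - 7*x^2 + 3*x) dx. Term by term:
  ∫_0^3 6*x^4 dx = 1458/5;  ∫_0^3 -16*x^3 dx = -324;  ∫_0^3 -7*x^2 dx = -63;
  ∫_0^3 3*x dx = 27/2.
Sum: 1458/5 − 324 − 63 + 27/2 = -819/10.
So RHS = -∫_0^3 v(x) φ(x) dx = 819/10.
LHS − RHS = 27/2 ≠ 0, so the identity fails.
(For a valid weak derivative the identity must hold for EVERY test function, in particular this one. The failure shows v is NOT the weak derivative of u.)
Correct weak derivative would be u'(x) = -6*x**2 - 2*x - 2.


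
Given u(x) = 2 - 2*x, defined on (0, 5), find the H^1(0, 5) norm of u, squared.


||u||_{H^1}^2 = 320/3

The H^1 norm (squared) on an interval (0, L) is
  ||u||_{H^1}^2 = ∫_0^L u(x)^2 dx + ∫_0^L u'(x)^2 dx.
Compute u'(x) = -2.
Then u(x)^2 = 4*x**2 - 8*x + 4 and u'(x)^2 = 4.
Integrate each monomial from 0 to 5 using ∫_0^5 c·x^n dx = c·5^(n+1)/(n+1):
  ∫_0^5 u(x)^2 dx = ∫_0^5 (4*x^2 - 8*x + 4) dx. Term by term:
    ∫_0^5 4*x^2 dx = 500/3;  ∫_0^5 -8*x dx = -100;  ∫_0^5 4 dx = 20.
  Sum: 500/3 − 100 + 20 = 260/3.
  ∫_0^5 u'(x)^2 dx = ∫_0^5 (4) dx. Term by term:
    ∫_0^5 4 dx = 20.
Adding: ||u||_{H^1}^2 = 260/3 + 20 = 320/3.


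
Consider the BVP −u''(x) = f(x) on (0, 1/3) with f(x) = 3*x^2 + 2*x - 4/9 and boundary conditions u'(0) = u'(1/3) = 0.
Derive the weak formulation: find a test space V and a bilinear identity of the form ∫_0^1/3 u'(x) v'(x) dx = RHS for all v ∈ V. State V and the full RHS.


V = H^1(0, 1/3) (no boundary constraint on v; u is determined up to an additive constant); weak form: ∫_0^1/3 u'v' dx = ∫_0^1/3 (3*x^2 + 2*x - 4/9) v dx for all v ∈ V.

Multiply both sides by a test function v and integrate from 0 to 1/3:
  ∫_0^1/3 −u''(x) v(x) dx = ∫_0^1/3 f(x) v(x) dx.
Integrate the LHS by parts once:
  ∫_0^1/3 −u'' v dx = −[u'(x) v(x)]_0^1/3 + ∫_0^1/3 u'(x) v'(x) dx.
Thus ∫_0^1/3 u'(x) v'(x) dx = ∫_0^1/3 f(x) v(x) dx + [u'(x) v(x)]_0^1/3.
Choose V so that boundary terms are either known or forced to vanish.
u has homogeneous Neumann: u'(0) = u'(1/3) = 0. So [u' v]_0^1/3 = 0·v(1/3) − 0·v(0) = 0 for any v; take V = H^1(0, 1/3).
Weak formulation: find u (satisfying any essential BC) such that ∫_0^1/3 u'(x) v'(x) dx = ∫_0^1/3 f v dx for all v ∈ V (homogeneous Neumann, so boundary terms vanish).
Substituting f(x) = 3*x^2 + 2*x - 4/9, the right-hand side is ∫_0^1/3 (3*x^2 + 2*x - 4/9) v dx.
Compatibility check (pure Neumann): taking v ≡ 1 ∈ V gives 0 = ∫_0^1/3 f dx + (0) − (0), i.e. ∫_0^1/3 f dx must equal u'(0) − u'(1/3) = 0. Indeed ∫_0^1/3 (3*x^2 + 2*x - 4/9) dx = 0, so the data are compatible. The solution is then unique only up to an additive constant (fix it e.g. by requiring ∫_0^1/3 u dx = 0).


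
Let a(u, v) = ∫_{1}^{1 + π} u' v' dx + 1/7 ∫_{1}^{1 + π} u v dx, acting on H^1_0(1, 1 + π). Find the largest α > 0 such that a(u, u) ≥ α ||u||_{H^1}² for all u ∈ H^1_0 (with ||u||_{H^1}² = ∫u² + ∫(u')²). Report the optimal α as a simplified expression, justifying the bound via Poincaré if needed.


α = 4/7

Coercivity of a(·,·) on H^1_0(1, 1 + π) means a(u, u) ≥ α ||u||_{H^1}² for every u ∈ H^1_0.
The interval has length L = π, and Poincaré/coercivity depend only on L. Here a(u, u) = ∫(u')² + (1/7)·∫u².
Here 0 < c = 1/7 < 1. The condition a(u,u) ≥ α||u||_{H^1}² reads (1−α)∫(u')² ≥ (α−c)∫u². Any admissible α is ≤ 1 (rapidly oscillating u have ∫u²/∫(u')² → 0), and α = 1 would force 0 ≥ (1−c)∫u², impossible since c < 1; so 1−α > 0. By the sharp Poincaré inequality on H^1_0 of an interval of length L, ∫(u')² ≥ (π/L)²∫u² with equality for the first sine mode sin(π(x−x₀)/L) (x₀ the left endpoint), so the inequality holds for all u iff (1−α)(π/L)² ≥ α − c, i.e. α ≤ ((π/L)² + c)/((π/L)² + 1) = (1 + c(L/π)²)/(1 + (L/π)²). With (π/L)² = 1 and c = 1/7, the largest admissible constant is α = ((π/L)² + c)/((π/L)² + 1).
Simplifying, α = 4/7.


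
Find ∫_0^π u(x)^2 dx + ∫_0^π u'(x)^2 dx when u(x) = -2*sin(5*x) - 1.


||u||_{H^1(0,π)}^2 = 8/5 + 53*π

u'(x) = -10*cos(5*x).
Expand u² and (u')² and integrate term by term on (0, π), using: for integers n ≥ 1, ∫_0^π sin²(nx) dx = ∫_0^π cos²(nx) dx = π/2; for n ≠ n', ∫_0^π sin(nx)sin(n'x) dx = ∫_0^π cos(nx)cos(n'x) dx = 0; and by product-to-sum, ∫_0^π sin(nx)cos(n'x) dx = ½∫_0^π [sin((n+n')x) + sin((n−n')x)] dx, which is 0 when n+n' is even and 2n/(n²−n'²) when n+n' is odd (it need not vanish on (0, π)). For the constant mode: ∫_0^π 1 dx = π, ∫_0^π cos(nx) dx = 0, ∫_0^π sin(nx) dx = (1−(−1)^n)/n.
  u² squared terms: (-1)²·∫1 dx = 1·π = π;  (-2)²·∫sin(5x)² dx = 4·π/2 = 2*π.
  u² cross terms: 2·(-1)·(-2)·∫1·sin(5x) dx = 4·(2/5) = 8/5.
  So ∫_0^π u² dx = π + 2*π + 8/5 = 8/5 + 3*π.
  (u')² squared terms: (-10)²·∫cos(5x)² dx = 100·π/2 = 50*π.
  So ∫_0^π (u')² dx = 50*π.
||u||_{H^1}^2 = (8/5 + 3*π) + (50*π) = 8/5 + 53*π.


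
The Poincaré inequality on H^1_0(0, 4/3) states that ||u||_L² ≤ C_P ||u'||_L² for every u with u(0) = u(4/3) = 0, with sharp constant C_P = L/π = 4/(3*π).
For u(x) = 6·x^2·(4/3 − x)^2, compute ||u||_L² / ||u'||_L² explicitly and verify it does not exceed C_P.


||u||_L² / ||u'||_L² = 2*sqrt(3)/9 < C_P = 4/(3*π).

u(x) = 6·x^2·(4/3 − x)^2, so u'(x) = 8*x*(3*x - 4)*(3*x - 2)/3.
u(x) = 6·x^2·(4/3 − x)^2 vanishes at x = 0 and x = 4/3, so u ∈ H^1_0(0, 4/3). Differentiate via the product rule and integrate the resulting polynomials term by term.
  ∫_0^4/3 u² dx = ∫_0^4/3 (36*x^8 - 192*x^7 + 384*x^6 - 1024*x^5/3 + 1024*x^4/9) dx. Term by term:
    ∫_0^4/3 36*x^8 dx = 1048576/19683;  ∫_0^4/3 -192*x^7 dx = -524288/2187;  ∫_0^4/3 384*x^6 dx = 2097152/5103;
    ∫_0^4/3 -1024*x^5/3 dx = -2097152/6561;  ∫_0^4/3 1024*x^4/9 dx = 1048576/10935.
  Sum: 1048576/19683 − 524288/2187 + 2097152/5103 − 2097152/6561 + 1048576/10935 = 524288/688905.
  ∫_0^4/3 (u')² dx = ∫_0^4/3 (576*x^6 - 2304*x^5 + 3328*x^4 - 2048*x^3 + 4096*x^2/9) dx. Term by term:
    ∫_0^4/3 576*x^6 dx = 1048576/1701;  ∫_0^4/3 -2304*x^5 dx = -524288/243;  ∫_0^4/3 3328*x^4 dx = 3407872/1215;
    ∫_0^4/3 -2048*x^3 dx = -131072/81;  ∫_0^4/3 4096*x^2/9 dx = 262144/729.
  Sum: 1048576/1701 − 524288/243 + 3407872/1215 − 131072/81 + 262144/729 = 131072/25515.
∫_0^4/3 u² dx = 524288/688905, so ||u||_L² = 512*sqrt(210)/8505.
∫_0^4/3 (u')² dx = 131072/25515, so ||u'||_L² = 256*sqrt(70)/945.
Ratio ||u||_L² / ||u'||_L² = 2*sqrt(3)/9.
Sharp Poincaré constant on H^1_0(0, 4/3) is C_P = L/π = 4/(3*π), achieved by sin(3*π/4·x).
A polynomial bump cannot attain the sharp Poincaré constant (only the first sine eigenfunction does), so the ratio is strictly less than C_P, consistent with ||u||_L² ≤ C_P ||u'||_L².


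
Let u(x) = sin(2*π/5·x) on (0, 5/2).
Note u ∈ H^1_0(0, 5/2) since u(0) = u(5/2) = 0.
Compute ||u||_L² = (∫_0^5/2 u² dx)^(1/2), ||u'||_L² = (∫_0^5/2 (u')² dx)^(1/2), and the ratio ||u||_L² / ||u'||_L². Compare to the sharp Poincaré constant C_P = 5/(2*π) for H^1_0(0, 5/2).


||u||_L² / ||u'||_L² = 5/(2*π) = C_P.

u(x) = sin(2*π/5·x), so u'(x) = 2*π*cos(2*π*x/5)/5.
Writing u(x) = A·sin(kπx/L) with A = 1 and k = 1, use ∫_0^L sin²(kπx/L) dx = L/2 and ∫_0^L cos²(kπx/L) dx = L/2.
u² = 1·sin²(2*π/5·x) and (u')² = 4*π^2/25·cos²(2*π/5·x), and each of sin², cos² integrates to L/2 = 5/4 over (0, 5/2).
∫_0^5/2 u² dx = 5/4, so ||u||_L² = sqrt(5)/2.
∫_0^5/2 (u')² dx = π^2/5, so ||u'||_L² = sqrt(5)*π/5.
Ratio ||u||_L² / ||u'||_L² = 5/(2*π).
Sharp Poincaré constant on H^1_0(0, 5/2) is C_P = L/π = 5/(2*π), achieved by sin(2*π/5·x).
This is the k = 1 eigenfunction (up to amplitude), so the ratio equals the sharp Poincaré constant exactly.


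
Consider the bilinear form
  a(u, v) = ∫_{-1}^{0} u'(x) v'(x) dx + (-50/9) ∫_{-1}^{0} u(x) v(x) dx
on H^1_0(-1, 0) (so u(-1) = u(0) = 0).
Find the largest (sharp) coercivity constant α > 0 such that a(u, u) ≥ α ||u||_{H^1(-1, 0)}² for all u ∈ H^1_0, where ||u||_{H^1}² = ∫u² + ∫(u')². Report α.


α = (-50/9 + π^2)/(1 + π^2)

Coercivity of a(·,·) on H^1_0(-1, 0) means a(u, u) ≥ α ||u||_{H^1}² for every u ∈ H^1_0.
The interval has length L = 1, and Poincaré/coercivity depend only on L. Here a(u, u) = ∫(u')² + (-50/9)·∫u².
Here c = -50/9 < 0 with |c| < (π/L)² = π^2, so coercivity still holds. The condition a(u,u) ≥ α||u||_{H^1}² reads (1−α)∫(u')² ≥ (α−c)∫u². Any admissible α is ≤ 1 (rapidly oscillating u have ∫u²/∫(u')² → 0), and α = 1 would force 0 ≥ (1−c)∫u², impossible since c < 1; so 1−α > 0. By the sharp Poincaré inequality on H^1_0 of an interval of length L, ∫(u')² ≥ (π/L)²∫u² with equality for the first sine mode sin(π(x−x₀)/L) (x₀ the left endpoint), so the inequality holds for all u iff (1−α)(π/L)² ≥ α − c, i.e. α ≤ ((π/L)² + c)/((π/L)² + 1) = (1 + c(L/π)²)/(1 + (L/π)²). (Direct route, valid since c ≤ 0: Poincaré gives c∫u² ≥ c(L/π)²∫(u')², so a(u,u) ≥ (1 + c(L/π)²)∫(u')², while ||u||_{H^1}² ≤ (1 + (L/π)²)∫(u')²; dividing yields the same α.) With (π/L)² = π^2 and c = -50/9, the largest admissible constant is α = ((π/L)² + c)/((π/L)² + 1).
Simplifying, α = (-50/9 + π^2)/(1 + π^2).


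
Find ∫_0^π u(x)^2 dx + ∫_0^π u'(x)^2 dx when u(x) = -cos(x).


||u||_{H^1(0,π)}^2 = π

u'(x) = sin(x).
Expand u² and (u')² and integrate term by term on (0, π), using: for integers n ≥ 1, ∫_0^π sin²(nx) dx = ∫_0^π cos²(nx) dx = π/2; for n ≠ n', ∫_0^π sin(nx)sin(n'x) dx = ∫_0^π cos(nx)cos(n'x) dx = 0; and by product-to-sum, ∫_0^π sin(nx)cos(n'x) dx = ½∫_0^π [sin((n+n')x) + sin((n−n')x)] dx, which is 0 when n+n' is even and 2n/(n²−n'²) when n+n' is odd (it need not vanish on (0, π)).
  u² squared terms: (-1)²·∫cos(x)² dx = 1·π/2 = π/2.
  So ∫_0^π u² dx = π/2.
  (u')² squared terms: (1)²·∫sin(x)² dx = 1·π/2 = π/2.
  So ∫_0^π (u')² dx = π/2.
||u||_{H^1}^2 = (π/2) + (π/2) = π.


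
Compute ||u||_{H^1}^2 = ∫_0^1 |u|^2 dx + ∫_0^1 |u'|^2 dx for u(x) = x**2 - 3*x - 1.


||u||_{H^1}^2 = 281/30

The H^1 norm (squared) on an interval (0, L) is
  ||u||_{H^1}^2 = ∫_0^L u(x)^2 dx + ∫_0^L u'(x)^2 dx.
Compute u'(x) = 2*x - 3.
Then u(x)^2 = x**4 - 6*x**3 + 7*x**2 + 6*x + 1 and u'(x)^2 = 4*x**2 - 12*x + 9.
Integrate each monomial from 0 to 1 using ∫_0^1 c·x^n dx = c·1^(n+1)/(n+1):
  ∫_0^1 u(x)^2 dx = ∫_0^1 (x^4 - 6*x^3 + 7*x^2 + 6*x + 1) dx. Term by term:
    ∫_0^1 x^4 dx = 1/5;  ∫_0^1 -6*x^3 dx = -3/2;  ∫_0^1 7*x^2 dx = 7/3;
    ∫_0^1 6*x dx = 3;  ∫_0^1 1 dx = 1.
  Sum: 1/5 − 3/2 + 7/3 + 3 + 1 = 151/30.
  ∫_0^1 u'(x)^2 dx = ∫_0^1 (4*x^2 - 12*x + 9) dx. Term by term:
    ∫_0^1 4*x^2 dx = 4/3;  ∫_0^1 -12*x dx = -6;  ∫_0^1 9 dx = 9.
  Sum: 4/3 − 6 + 9 = 13/3.
Adding: ||u||_{H^1}^2 = 151/30 + 13/3 = 281/30.


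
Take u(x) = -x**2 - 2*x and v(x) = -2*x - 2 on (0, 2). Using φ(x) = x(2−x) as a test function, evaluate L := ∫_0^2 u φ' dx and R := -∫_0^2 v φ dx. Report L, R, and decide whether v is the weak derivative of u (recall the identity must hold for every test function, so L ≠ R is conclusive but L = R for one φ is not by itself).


LHS = 16/3, RHS = 16/3. Yes, v = u' weakly.

u(x) = -x**2 - 2*x, classical derivative u'(x) = -2*x - 2.
φ(x) = x(2−x), so φ'(x) = 2 - 2*x.
Note φ(0) = φ(2) = 0, so the boundary term u·φ vanishes.
LHS = ∫_0^2 u(x) φ'(x) dx = ∫_0^2 (2*x^3 + 2*x^2 - 4*x) dx. Term by term:
  ∫_0^2 2*x^3 dx = 8;  ∫_0^2 2*x^2 dx = 16/3;  ∫_0^2 -4*x dx = -8.
Sum: 8 + 16/3 − 8 = 16/3.
So LHS = 16/3.
∫_0^2 v(x) φ(x) dx = ∫_0^2 (2*x^3 - 2*x^2 - 4*x) dx. Term by term:
  ∫_0^2 2*x^3 dx = 8;  ∫_0^2 -2*x^2 dx = -16/3;  ∫_0^2 -4*x dx = -8.
Sum: 8 − 16/3 − 8 = -16/3.
So RHS = -∫_0^2 v(x) φ(x) dx = 16/3.
LHS = RHS, so the identity holds for this test φ.
Moreover u is smooth here and v(x) = u'(x) = -2*x - 2 pointwise, so the identity holds for every test function. Hence v is the weak derivative of u.


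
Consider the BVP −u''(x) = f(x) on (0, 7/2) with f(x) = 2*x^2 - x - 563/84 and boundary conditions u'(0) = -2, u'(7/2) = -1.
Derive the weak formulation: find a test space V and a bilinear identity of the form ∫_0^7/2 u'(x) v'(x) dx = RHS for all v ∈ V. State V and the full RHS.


V = H^1(0, 7/2) (v unrestricted at boundary; u is determined up to an additive constant); weak form: ∫_0^7/2 u'v' dx = ∫_0^7/2 (2*x^2 - x - 563/84) v dx − v(7/2) + 2·v(0) for all v ∈ V.

Multiply both sides by a test function v and integrate from 0 to 7/2:
  ∫_0^7/2 −u''(x) v(x) dx = ∫_0^7/2 f(x) v(x) dx.
Integrate the LHS by parts once:
  ∫_0^7/2 −u'' v dx = −[u'(x) v(x)]_0^7/2 + ∫_0^7/2 u'(x) v'(x) dx.
Thus ∫_0^7/2 u'(x) v'(x) dx = ∫_0^7/2 f(x) v(x) dx + [u'(x) v(x)]_0^7/2.
Choose V so that boundary terms are either known or forced to vanish.
u has inhomogeneous Neumann u'(0) = -2, u'(7/2) = -1. [u' v]_0^7/2 = (-1)·v(7/2) − (-2)·v(0) = − v(7/2) + 2·v(0). Take V = H^1(0, 7/2); boundary term becomes part of RHS.
Weak formulation: find u (satisfying any essential BC) such that ∫_0^7/2 u'(x) v'(x) dx = ∫_0^7/2 f v dx − v(7/2) + 2·v(0) for all v ∈ V (Neumann data are natural BCs: they enter the RHS as boundary terms).
Substituting f(x) = 2*x^2 - x - 563/84, the right-hand side is ∫_0^7/2 (2*x^2 - x - 563/84) v dx − v(7/2) + 2·v(0).
Compatibility check (pure Neumann): taking v ≡ 1 ∈ V gives 0 = ∫_0^7/2 f dx + (-1) − (-2), i.e. ∫_0^7/2 f dx must equal u'(0) − u'(7/2) = -1. Indeed ∫_0^7/2 (2*x^2 - x - 563/84) dx = -1, so the data are compatible. The solution is then unique only up to an additive constant (fix it e.g. by requiring ∫_0^7/2 u dx = 0).


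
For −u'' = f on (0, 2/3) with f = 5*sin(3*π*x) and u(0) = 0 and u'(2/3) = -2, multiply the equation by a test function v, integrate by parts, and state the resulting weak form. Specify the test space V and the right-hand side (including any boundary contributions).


V = {v ∈ H^1(0, 2/3) : v(0) = 0} (test functions vanish at x = 0 where u is specified); weak form: ∫_0^2/3 u'v' dx = ∫_0^2/3 (5*sin(3*π*x)) v dx − 2·v(2/3) for all v ∈ V.

Multiply both sides by a test function v and integrate from 0 to 2/3:
  ∫_0^2/3 −u''(x) v(x) dx = ∫_0^2/3 f(x) v(x) dx.
Integrate the LHS by parts once:
  ∫_0^2/3 −u'' v dx = −[u'(x) v(x)]_0^2/3 + ∫_0^2/3 u'(x) v'(x) dx.
Thus ∫_0^2/3 u'(x) v'(x) dx = ∫_0^2/3 f(x) v(x) dx + [u'(x) v(x)]_0^2/3.
Choose V so that boundary terms are either known or forced to vanish.
Mixed BC: u(0) = 0 (Dirichlet) and u'(2/3) = -2 (Neumann). Define V = {v ∈ H^1(0, 2/3) : v(0) = 0}. Then [u' v]_0^2/3 = u'(2/3)·v(2/3) − u'(0)·0 = − 2·v(2/3).
Weak formulation: find u (satisfying any essential BC) such that ∫_0^2/3 u'(x) v'(x) dx = ∫_0^2/3 f v dx − 2·v(2/3) for all v ∈ V (Dirichlet at 0 absorbed into V; Neumann datum at x = 2/3 contributes the boundary term).
Substituting f(x) = 5*sin(3*π*x), the right-hand side is ∫_0^2/3 (5*sin(3*π*x)) v dx − 2·v(2/3).


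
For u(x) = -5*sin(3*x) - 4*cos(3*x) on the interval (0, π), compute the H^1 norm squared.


||u||_{H^1(0,π)}^2 = 205*π

u'(x) = 12*sin(3*x) - 15*cos(3*x).
Expand u² and (u')² and integrate term by term on (0, π), using: for integers n ≥ 1, ∫_0^π sin²(nx) dx = ∫_0^π cos²(nx) dx = π/2; for n ≠ n', ∫_0^π sin(nx)sin(n'x) dx = ∫_0^π cos(nx)cos(n'x) dx = 0; and by product-to-sum, ∫_0^π sin(nx)cos(n'x) dx = ½∫_0^π [sin((n+n')x) + sin((n−n')x)] dx, which is 0 when n+n' is even and 2n/(n²−n'²) when n+n' is odd (it need not vanish on (0, π)).
  u² squared terms: (-5)²·∫sin(3x)² dx = 25·π/2 = 25*π/2;  (-4)²·∫cos(3x)² dx = 16·π/2 = 8*π.
  u² cross terms: 2·(-5)·(-4)·∫sin(3x)·cos(3x) dx = 40·(0) = 0.
  So ∫_0^π u² dx = 25*π/2 + 8*π + 0 = 41*π/2.
  (u')² squared terms: (-15)²·∫cos(3x)² dx = 225·π/2 = 225*π/2;  (12)²·∫sin(3x)² dx = 144·π/2 = 72*π.
  (u')² cross terms: 2·(-15)·(12)·∫cos(3x)·sin(3x) dx = -360·(0) = 0.
  So ∫_0^π (u')² dx = 225*π/2 + 72*π + 0 = 369*π/2.
||u||_{H^1}^2 = (41*π/2) + (369*π/2) = 205*π.


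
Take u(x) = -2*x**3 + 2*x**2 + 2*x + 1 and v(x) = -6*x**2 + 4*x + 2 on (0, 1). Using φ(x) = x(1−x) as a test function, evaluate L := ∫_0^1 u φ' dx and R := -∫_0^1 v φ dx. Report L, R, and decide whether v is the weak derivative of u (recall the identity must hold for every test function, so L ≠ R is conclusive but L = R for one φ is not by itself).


LHS = -11/30, RHS = -11/30. Yes, v = u' weakly.

u(x) = -2*x**3 + 2*x**2 + 2*x + 1, classical derivative u'(x) = -6*x**2 + 4*x + 2.
φ(x) = x(1−x), so φ'(x) = 1 - 2*x.
Note φ(0) = φ(1) = 0, so the boundary term u·φ vanishes.
LHS = ∫_0^1 u(x) φ'(x) dx = ∫_0^1 (4*x^4 - 6*x^3 - 2*x^2 + 1) dx. Term by term:
  ∫_0^1 4*x^4 dx = 4/5;  ∫_0^1 -6*x^3 dx = -3/2;  ∫_0^1 -2*x^2 dx = -2/3;
  ∫_0^1 1 dx = 1.
Sum: 4/5 − 3/2 − 2/3 + 1 = -11/30.
So LHS = -11/30.
∫_0^1 v(x) φ(x) dx = ∫_0^1 (6*x^4 - 10*x^3 + 2*x^2 + 2*x) dx. Term by term:
  ∫_0^1 6*x^4 dx = 6/5;  ∫_0^1 -10*x^3 dx = -5/2;  ∫_0^1 2*x^2 dx = 2/3;
  ∫_0^1 2*x dx = 1.
Sum: 6/5 − 5/2 + 2/3 + 1 = 11/30.
So RHS = -∫_0^1 v(x) φ(x) dx = -11/30.
LHS = RHS, so the identity holds for this test φ.
Moreover u is smooth here and v(x) = u'(x) = -6*x**2 + 4*x + 2 pointwise, so the identity holds for every test function. Hence v is the weak derivative of u.


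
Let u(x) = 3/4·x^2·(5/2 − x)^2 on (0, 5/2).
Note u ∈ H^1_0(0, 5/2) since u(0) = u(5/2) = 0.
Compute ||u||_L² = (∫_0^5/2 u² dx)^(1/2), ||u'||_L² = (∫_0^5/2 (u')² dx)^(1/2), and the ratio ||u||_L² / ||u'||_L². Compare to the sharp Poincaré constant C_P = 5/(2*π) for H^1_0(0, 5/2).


||u||_L² / ||u'||_L² = 5*sqrt(3)/12 < C_P = 5/(2*π).

u(x) = 3/4·x^2·(5/2 − x)^2, so u'(x) = 3*x*(2*x - 5)*(4*x - 5)/8.
u(x) = 3/4·x^2·(5/2 − x)^2 vanishes at x = 0 and x = 5/2, so u ∈ H^1_0(0, 5/2). Differentiate via the product rule and integrate the resulting polynomials term by term.
  ∫_0^5/2 u² dx = ∫_0^5/2 (9*x^8/16 - 45*x^7/8 + 675*x^6/32 - 1125*x^5/32 + 5625*x^4/256) dx. Term by term:
    ∫_0^5/2 9*x^8/16 dx = 1953125/8192;  ∫_0^5/2 -45*x^7/8 dx = -17578125/16384;  ∫_0^5/2 675*x^6/32 dx = 52734375/28672;
    ∫_0^5/2 -1125*x^5/32 dx = -5859375/4096;  ∫_0^5/2 5625*x^4/256 dx = 3515625/8192.
  Sum: 1953125/8192 − 17578125/16384 + 52734375/28672 − 5859375/4096 + 3515625/8192 = 390625/114688.
  ∫_0^5/2 (u')² dx = ∫_0^5/2 (9*x^6 - 135*x^5/2 + 2925*x^4/16 - 3375*x^3/16 + 5625*x^2/64) dx. Term by term:
    ∫_0^5/2 9*x^6 dx = 703125/896;  ∫_0^5/2 -135*x^5/2 dx = -703125/256;  ∫_0^5/2 2925*x^4/16 dx = 1828125/512;
    ∫_0^5/2 -3375*x^3/16 dx = -2109375/1024;  ∫_0^5/2 5625*x^2/64 dx = 234375/512.
  Sum: 703125/896 − 703125/256 + 1828125/512 − 2109375/1024 + 234375/512 = 46875/7168.
∫_0^5/2 u² dx = 390625/114688, so ||u||_L² = 625*sqrt(7)/896.
∫_0^5/2 (u')² dx = 46875/7168, so ||u'||_L² = 125*sqrt(21)/224.
Ratio ||u||_L² / ||u'||_L² = 5*sqrt(3)/12.
Sharp Poincaré constant on H^1_0(0, 5/2) is C_P = L/π = 5/(2*π), achieved by sin(2*π/5·x).
A polynomial bump cannot attain the sharp Poincaré constant (only the first sine eigenfunction does), so the ratio is strictly less than C_P, consistent with ||u||_L² ≤ C_P ||u'||_L².


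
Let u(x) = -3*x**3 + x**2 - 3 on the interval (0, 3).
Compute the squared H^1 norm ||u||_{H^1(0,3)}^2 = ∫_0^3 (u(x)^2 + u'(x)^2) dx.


||u||_{H^1}^2 = 399879/70

The H^1 norm (squared) on an interval (0, L) is
  ||u||_{H^1}^2 = ∫_0^L u(x)^2 dx + ∫_0^L u'(x)^2 dx.
Compute u'(x) = -9*x**2 + 2*x.
Then u(x)^2 = 9*x**6 - 6*x**5 + x**4 + 18*x**3 - 6*x**2 + 9 and u'(x)^2 = 81*x**4 - 36*x**3 + 4*x**2.
Integrate each monomial from 0 to 3 using ∫_0^3 c·x^n dx = c·3^(n+1)/(n+1):
  ∫_0^3 u(x)^2 dx = ∫_0^3 (9*x^6 - 6*x^5 + x^4 + 18*x^3 - 6*x^2 + 9) dx. Term by term:
    ∫_0^3 9*x^6 dx = 19683/7;  ∫_0^3 -6*x^5 dx = -729;  ∫_0^3 x^4 dx = 243/5;
    ∫_0^3 18*x^3 dx = 729/2;  ∫_0^3 -6*x^2 dx = -54;  ∫_0^3 9 dx = 27.
  Sum: 19683/7 − 729 + 243/5 + 729/2 − 54 + 27 = 172827/70.
  ∫_0^3 u'(x)^2 dx = ∫_0^3 (81*x^4 - 36*x^3 + 4*x^2) dx. Term by term:
    ∫_0^3 81*x^4 dx = 19683/5;  ∫_0^3 -36*x^3 dx = -729;  ∫_0^3 4*x^2 dx = 36.
  Sum: 19683/5 − 729 + 36 = 16218/5.
Adding: ||u||_{H^1}^2 = 172827/70 + 16218/5 = 399879/70.


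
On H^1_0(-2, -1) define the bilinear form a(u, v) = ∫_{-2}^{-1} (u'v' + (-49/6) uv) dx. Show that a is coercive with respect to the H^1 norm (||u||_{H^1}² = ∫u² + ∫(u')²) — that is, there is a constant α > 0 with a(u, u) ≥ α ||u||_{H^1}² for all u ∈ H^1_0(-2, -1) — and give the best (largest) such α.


α = (-49/6 + π^2)/(1 + π^2)

Coercivity of a(·,·) on H^1_0(-2, -1) means a(u, u) ≥ α ||u||_{H^1}² for every u ∈ H^1_0.
The interval has length L = 1, and Poincaré/coercivity depend only on L. Here a(u, u) = ∫(u')² + (-49/6)·∫u².
Here c = -49/6 < 0 with |c| < (π/L)² = π^2, so coercivity still holds. The condition a(u,u) ≥ α||u||_{H^1}² reads (1−α)∫(u')² ≥ (α−c)∫u². Any admissible α is ≤ 1 (rapidly oscillating u have ∫u²/∫(u')² → 0), and α = 1 would force 0 ≥ (1−c)∫u², impossible since c < 1; so 1−α > 0. By the sharp Poincaré inequality on H^1_0 of an interval of length L, ∫(u')² ≥ (π/L)²∫u² with equality for the first sine mode sin(π(x−x₀)/L) (x₀ the left endpoint), so the inequality holds for all u iff (1−α)(π/L)² ≥ α − c, i.e. α ≤ ((π/L)² + c)/((π/L)² + 1) = (1 + c(L/π)²)/(1 + (L/π)²). (Direct route, valid since c ≤ 0: Poincaré gives c∫u² ≥ c(L/π)²∫(u')², so a(u,u) ≥ (1 + c(L/π)²)∫(u')², while ||u||_{H^1}² ≤ (1 + (L/π)²)∫(u')²; dividing yields the same α.) With (π/L)² = π^2 and c = -49/6, the largest admissible constant is α = ((π/L)² + c)/((π/L)² + 1).
Simplifying, α = (-49/6 + π^2)/(1 + π^2).
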